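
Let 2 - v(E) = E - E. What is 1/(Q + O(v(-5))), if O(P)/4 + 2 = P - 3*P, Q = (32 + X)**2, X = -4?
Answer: 1/760 ≈ 0.0013158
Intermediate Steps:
v(E) = 2 (v(E) = 2 - (E - E) = 2 - 1*0 = 2 + 0 = 2)
Q = 784 (Q = (32 - 4)**2 = 28**2 = 784)
O(P) = -8 - 8*P (O(P) = -8 + 4*(P - 3*P) = -8 + 4*(-2*P) = -8 - 8*P)
1/(Q + O(v(-5))) = 1/(784 + (-8 - 8*2)) = 1/(784 + (-8 - 16)) = 1/(784 - 24) = 1/760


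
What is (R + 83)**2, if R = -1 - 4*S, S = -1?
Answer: 7396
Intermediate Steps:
R = 3 (R = -1 - 4*(-1) = -1 + 4 = 3)
(R + 83)**2 = (3 + 83)**2 = 86**2 = 7396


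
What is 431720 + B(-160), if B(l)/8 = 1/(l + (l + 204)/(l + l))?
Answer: 5530764280/12811 ≈ 4.3172e+5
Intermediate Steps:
B(l) = 8/(l + (204 + l)/(2*l)) (B(l) = 8/(l + (l + 204)/(l + l)) = 8/(l + (204 + l)/((2*l))) = 8/(l + (204 + l)*(1/(2*l))) = 8/(l + (204 + l)/(2*l)))
431720 + B(-160) = 431720 + 16*(-160)/(204 - 160 + 2*(-160)²) = 431720 + 16*(-160)/(204 - 160 + 2*25600) = 431720 + 16*(-160)/(204 - 160 + 51200) = 431720 + 16*(-160)/51244 = 431720 + 16*(-160)*(1/51244) = 431720 - 640/12811 = 5530764280/12811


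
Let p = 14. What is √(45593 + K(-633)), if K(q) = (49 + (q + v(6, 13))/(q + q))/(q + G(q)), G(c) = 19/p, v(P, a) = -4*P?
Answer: √158730938264680930/1865873 ≈ 213.52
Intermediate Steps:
G(c) = 19/14
K(q) = (49 + (-24 + q)/(2*q))/(19/14 + q) (K(q) = (49 + (q - 4*6)/(q + q))/(q + 19/14) = (49 + (q - 24)/((2*q)))/(19/14 + q) = (49 + (-24 + q)*(1/(2*q)))/(19/14 + q) = (49 + (-24 + q)/(2*q))/(19/14 + q))
√(45593 + K(-633)) = √(45593 + 21*(-8 + 33*(-633))/(-633*(19 + 14*(-633)))) = √(45593 + 21*(-1/633)*(-8 - 20889)/(19 - 8862)) = √(45593 + 21*(-1/633)*(-20897)/(-8843)) = √(45593 + 21*(-1/633)*(-1/8843)*(-20897)) = √(45593 - 146279/1865873) = √(85070601410/1865873) = √158730938264680930/1865873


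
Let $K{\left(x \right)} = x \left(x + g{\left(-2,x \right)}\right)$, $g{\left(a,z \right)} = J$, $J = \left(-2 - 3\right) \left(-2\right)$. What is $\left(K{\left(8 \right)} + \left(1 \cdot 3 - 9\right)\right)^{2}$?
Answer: $19044$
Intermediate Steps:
$J = 10$ ($J = \left(-5\right) \left(-2\right) = 10$)
$g{\left(a,z \right)} = 10$
$K{\left(x \right)} = x \left(10 + x\right)$ ($K{\left(x \right)} = x \left(x + 10\right) = x \left(10 + x\right)$)
$\left(K{\left(8 \right)} + \left(1 \cdot 3 - 9\right)\right)^{2} = \left(8 \left(10 + 8\right) + \left(1 \cdot 3 - 9\right)\right)^{2} = \left(8 \cdot 18 + \left(3 - 9\right)\right)^{2} = \left(144 - 6\right)^{2} = 138^{2} = 19044$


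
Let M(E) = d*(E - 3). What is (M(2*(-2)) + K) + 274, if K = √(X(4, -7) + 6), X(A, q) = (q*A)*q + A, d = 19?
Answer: 141 + √206 ≈ 155.35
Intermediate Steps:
X(A, q) = A + A*q² (X(A, q) = (A*q)*q + A = A*q² + A = A + A*q²)
K = √206 (K = √(4*(1 + (-7)²) + 6) = √(4*(1 + 49) + 6) = √(4*50 + 6) = √(200 + 6) = √206 ≈ 14.353)
M(E) = -57 + 19*E (M(E) = 19*(E - 3) = 19*(-3 + E) = -57 + 19*E)
(M(2*(-2)) + K) + 274 = ((-57 + 19*(2*(-2))) + √206) + 274 = ((-57 + 19*(-4)) + √206) + 274 = ((-57 - 76) + √206) + 274 = (-133 + √206) + 274 = 141 + √206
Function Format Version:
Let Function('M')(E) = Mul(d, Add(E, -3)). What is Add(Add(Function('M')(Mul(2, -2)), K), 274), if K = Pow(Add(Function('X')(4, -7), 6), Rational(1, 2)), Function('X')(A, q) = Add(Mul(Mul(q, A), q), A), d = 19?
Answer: Add(141, Pow(206, Rational(1, 2))) ≈ 155.35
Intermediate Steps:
Function('X')(A, q) = Add(A, Mul(A, Pow(q, 2))) (Function('X')(A, q) = Add(Mul(Mul(A, q), q), A) = Add(Mul(A, Pow(q, 2)), A) = Add(A, Mul(A, Pow(q, 2))))
K = Pow(206, Rational(1, 2)) (K = Pow(Add(Mul(4, Add(1, Pow(-7, 2))), 6), Rational(1, 2)) = Pow(Add(Mul(4, Add(1, 49)), 6), Rational(1, 2)) = Pow(Add(Mul(4, 50), 6), Rational(1, 2)) = Pow(Add(200, 6), Rational(1, 2)) = Pow(206, Rational(1, 2)) ≈ 14.353)
Function('M')(E) = Add(-57, Mul(19, E)) (Function('M')(E) = Mul(19, Add(E, -3)) = Mul(19, Add(-3, E)) = Add(-57, Mul(19, E)))
Add(Add(Function('M')(Mul(2, -2)), K), 274) = Add(Add(Add(-57, Mul(19, Mul(2, -2))), Pow(206, Rational(1, 2))), 274) = Add(Add(Add(-57, Mul(19, -4)), Pow(206, Rational(1, 2))), 274) = Add(Add(Add(-57, -76), Pow(206, Rational(1, 2))), 274) = Add(Add(-133, Pow(206, Rational(1, 2))), 274) = Add(141, Pow(206, Rational(1, 2)))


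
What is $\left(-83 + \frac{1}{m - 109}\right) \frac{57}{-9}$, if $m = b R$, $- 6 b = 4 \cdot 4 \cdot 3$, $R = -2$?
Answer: $\frac{146680}{279} \approx 525.73$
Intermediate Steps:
$b = -8$ ($b = - \frac{4 \cdot 4 \cdot 3}{6} = - \frac{16 \cdot 3}{6} = \left(- \frac{1}{6}\right) 48 = -8$)
$m = 16$ ($m = \left(-8\right) \left(-2\right) = 16$)
$\left(-83 + \frac{1}{m - 109}\right) \frac{57}{-9} = \left(-83 + \frac{1}{16 - 109}\right) \frac{57}{-9} = \left(-83 + \frac{1}{-93}\right) 57 \left(- \frac{1}{9}\right) = \left(-83 - \frac{1}{93}\right) \left(- \frac{19}{3}\right) = \left(- \frac{7720}{93}\right) \left(- \frac{19}{3}\right) = \frac{146680}{279}$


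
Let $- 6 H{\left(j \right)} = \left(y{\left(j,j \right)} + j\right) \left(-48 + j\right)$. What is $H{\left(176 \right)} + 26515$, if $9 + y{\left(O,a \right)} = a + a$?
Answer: $15443$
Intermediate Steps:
$y{\left(O,a \right)} = -9 + 2 a$ ($y{\left(O,a \right)} = -9 + \left(a + a\right) = -9 + 2 a$)
$H{\left(j \right)} = - \frac{\left(-48 + j\right) \left(-9 + 3 j\right)}{6}$ ($H{\left(j \right)} = - \frac{\left(\left(-9 + 2 j\right) + j\right) \left(-48 + j\right)}{6} = - \frac{\left(-9 + 3 j\right) \left(-48 + j\right)}{6} = - \frac{\left(-48 + j\right) \left(-9 + 3 j\right)}{6}$)
$H{\left(176 \right)} + 26515 = \left(-72 - \frac{176^{2}}{2} + \frac{51}{2} \cdot 176\right) + 26515 = \left(-72 - 15488 + 4488\right) + 26515 = -11072 + 26515 = 15443$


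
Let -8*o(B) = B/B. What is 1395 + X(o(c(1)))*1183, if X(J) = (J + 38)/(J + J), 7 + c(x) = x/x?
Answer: -355659/2 ≈ -1.7783e+5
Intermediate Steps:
c(x) = -6 (c(x) = -7 + x/x = -7 + 1 = -6)
o(B) = -1/8 (o(B) = -B/(8*B) = -1/8*1 = -1/8)
X(J) = (38 + J)/(2*J) (X(J) = (38 + J)/((2*J)) = (38 + J)*(1/(2*J)) = (38 + J)/(2*J))
1395 + X(o(c(1)))*1183 = 1395 + ((38 - 1/8)/(2*(-1/8)))*1183 = 1395 + ((1/2)*(-8)*(303/8))*1183 = 1395 - 303/2*1183 = 1395 - 358449/2 = -355659/2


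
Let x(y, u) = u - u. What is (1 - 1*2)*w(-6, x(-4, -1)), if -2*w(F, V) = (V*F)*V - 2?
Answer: -1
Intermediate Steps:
x(y, u) = 0
w(F, V) = 1 - F*V**2/2 (w(F, V) = -((V*F)*V - 2)/2 = -((F*V)*V - 2)/2 = -(F*V**2 - 2)/2 = -(-2 + F*V**2)/2 = 1 - F*V**2/2)
(1 - 1*2)*w(-6, x(-4, -1)) = (1 - 1*2)*(1 - 1/2*(-6)*0**2) = (1 - 2)*(1 - 1/2*(-6)*0) = -(1 + 0) = -1*1 = -1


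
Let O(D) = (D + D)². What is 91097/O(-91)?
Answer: 91097/33124 ≈ 2.7502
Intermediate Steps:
O(D) = 4*D² (O(D) = (2*D)² = 4*D²)
91097/O(-91) = 91097/((4*(-91)²)) = 91097/((4*8281)) = 91097/33124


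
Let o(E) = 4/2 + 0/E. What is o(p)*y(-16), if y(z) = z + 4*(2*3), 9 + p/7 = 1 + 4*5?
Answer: 16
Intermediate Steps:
p = 84 (p = -63 + 7*(1 + 4*5) = -63 + 7*(1 + 20) = -63 + 7*21 = -63 + 147 = 84)
y(z) = 24 + z (y(z) = z + 4*6 = z + 24 = 24 + z)
o(E) = 2 (o(E) = 4*(½) + 0 = 2 + 0 = 2)
o(p)*y(-16) = 2*(24 - 16) = 2*8 = 16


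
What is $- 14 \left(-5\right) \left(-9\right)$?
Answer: $-630$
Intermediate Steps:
$- 14 \left(-5\right) \left(-9\right) = - \left(-70\right) \left(-9\right) = \left(-1\right) 630 = -630$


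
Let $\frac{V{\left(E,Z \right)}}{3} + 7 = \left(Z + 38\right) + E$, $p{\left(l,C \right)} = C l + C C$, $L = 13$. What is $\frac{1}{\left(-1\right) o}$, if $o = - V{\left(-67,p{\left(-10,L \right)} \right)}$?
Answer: $\frac{1}{9} \approx 0.11111$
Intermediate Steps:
$p{\left(l,C \right)} = C^{2} + C l$ ($p{\left(l,C \right)} = C l + C^{2} = C^{2} + C l$)
$V{\left(E,Z \right)} = 93 + 3 E + 3 Z$ ($V{\left(E,Z \right)} = -21 + 3 \left(\left(Z + 38\right) + E\right) = -21 + 3 \left(\left(38 + Z\right) + E\right) = -21 + 3 \left(38 + E + Z\right) = -21 + \left(114 + 3 E + 3 Z\right) = 93 + 3 E + 3 Z$)
$o = -9$ ($o = - (93 + 3 \left(-67\right) + 3 \cdot 13 \left(13 - 10\right)) = - (93 - 201 + 3 \cdot 13 \cdot 3) = - (93 - 201 + 3 \cdot 39) = - (93 - 201 + 117) = \left(-1\right) 9 = -9$)
$\frac{1}{\left(-1\right) o} = \frac{1}{\left(-1\right) \left(-9\right)} = \frac{1}{9}$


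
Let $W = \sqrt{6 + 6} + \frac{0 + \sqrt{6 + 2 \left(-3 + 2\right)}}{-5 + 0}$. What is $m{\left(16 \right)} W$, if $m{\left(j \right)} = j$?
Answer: $- \frac{32}{5} + 32 \sqrt{3} \approx 49.026$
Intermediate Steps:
$W = - \frac{2}{5} + 2 \sqrt{3}$ ($W = \sqrt{12} + \frac{0 + \sqrt{6 + 2 \left(-1\right)}}{-5} = 2 \sqrt{3} + \left(0 + \sqrt{6 - 2}\right) \left(- \frac{1}{5}\right) = 2 \sqrt{3} + \left(0 + \sqrt{4}\right) \left(- \frac{1}{5}\right) = 2 \sqrt{3} + \left(0 + 2\right) \left(- \frac{1}{5}\right) = 2 \sqrt{3} + 2 \left(- \frac{1}{5}\right) = 2 \sqrt{3} - \frac{2}{5} = - \frac{2}{5} + 2 \sqrt{3} \approx 3.0641$)
$m{\left(16 \right)} W = 16 \left(- \frac{2}{5} + 2 \sqrt{3}\right) = - \frac{32}{5} + 32 \sqrt{3}$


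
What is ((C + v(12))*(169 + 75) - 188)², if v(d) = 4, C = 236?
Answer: 3407290384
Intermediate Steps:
((C + v(12))*(169 + 75) - 188)² = ((236 + 4)*(169 + 75) - 188)² = (240*244 - 188)² = (58560 - 188)² = 58372² = 3407290384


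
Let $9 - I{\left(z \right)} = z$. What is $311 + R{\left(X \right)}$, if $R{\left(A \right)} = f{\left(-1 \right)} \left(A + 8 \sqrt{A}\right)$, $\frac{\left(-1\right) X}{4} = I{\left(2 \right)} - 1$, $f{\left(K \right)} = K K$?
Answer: $287 + 16 i \sqrt{6} \approx 287.0 + 39.192 i$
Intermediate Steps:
$I{\left(z \right)} = 9 - z$
$f{\left(K \right)} = K^{2}$
$X = -24$ ($X = - 4 \left(\left(9 - 2\right) - 1\right) = - 4 \left(7 - 1\right) = \left(-4\right) 6 = -24$)
$R{\left(A \right)} = A + 8 \sqrt{A}$ ($R{\left(A \right)} = \left(-1\right)^{2} \left(A + 8 \sqrt{A}\right) = 1 \left(A + 8 \sqrt{A}\right) = A + 8 \sqrt{A}$)
$311 + R{\left(X \right)} = 311 - \left(24 - 8 \sqrt{-24}\right) = 311 - \left(24 - 8 \cdot 2 i \sqrt{6}\right) = 311 - \left(24 - 16 i \sqrt{6}\right) = 287 + 16 i \sqrt{6}$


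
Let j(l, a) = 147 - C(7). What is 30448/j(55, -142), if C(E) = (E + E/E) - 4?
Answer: 2768/13 ≈ 212.92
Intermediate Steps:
C(E) = -3 + E (C(E) = (E + 1) - 4 = (1 + E) - 4 = -3 + E)
j(l, a) = 143 (j(l, a) = 147 - (-3 + 7) = 147 - 1*4 = 147 - 4 = 143)
30448/j(55, -142) = 30448/143 = 30448*(1/143) = 2768/13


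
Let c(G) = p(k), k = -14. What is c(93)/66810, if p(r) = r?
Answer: -7/33405 ≈ -0.00020955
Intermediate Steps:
c(G) = -14
c(93)/66810 = -14/66810 = -14*1/66810 = -7/33405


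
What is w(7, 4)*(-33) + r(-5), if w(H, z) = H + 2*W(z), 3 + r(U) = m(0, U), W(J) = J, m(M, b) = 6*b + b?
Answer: -533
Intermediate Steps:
m(M, b) = 7*b
r(U) = -3 + 7*U
w(H, z) = H + 2*z
w(7, 4)*(-33) + r(-5) = (7 + 2*4)*(-33) + (-3 + 7*(-5)) = (7 + 8)*(-33) + (-3 - 35) = 15*(-33) - 38 = -495 - 38 = -533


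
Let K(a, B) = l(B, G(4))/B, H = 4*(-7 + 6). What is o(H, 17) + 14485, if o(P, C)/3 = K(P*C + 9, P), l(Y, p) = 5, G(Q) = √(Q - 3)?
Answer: 57925/4 ≈ 14481.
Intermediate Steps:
G(Q) = √(-3 + Q)
H = -4 (H = 4*(-1) = -4)
K(a, B) = 5/B
o(P, C) = 15/P (o(P, C) = 3*(5/P) = 15/P)
o(H, 17) + 14485 = 15/(-4) + 14485 = 15*(-¼) + 14485 = -15/4 + 14485 = 57925/4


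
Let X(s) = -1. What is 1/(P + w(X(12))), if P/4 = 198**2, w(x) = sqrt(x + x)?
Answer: 78408/12295628929 - I*sqrt(2)/24591257858 ≈ 6.3769e-6 - 5.7509e-11*I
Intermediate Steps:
w(x) = sqrt(2)*sqrt(x) (w(x) = sqrt(2*x) = sqrt(2)*sqrt(x))
P = 156816 (P = 4*198**2 = 4*39204 = 156816)
1/(P + w(X(12))) = 1/(156816 + sqrt(2)*sqrt(-1)) = 1/(156816 + sqrt(2)*I) = 1/(156816 + I*sqrt(2))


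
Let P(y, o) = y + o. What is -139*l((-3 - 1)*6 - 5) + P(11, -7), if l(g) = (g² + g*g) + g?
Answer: -229763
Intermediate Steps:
P(y, o) = o + y
l(g) = g + 2*g² (l(g) = (g² + g²) + g = 2*g² + g = g + 2*g²)
-139*l((-3 - 1)*6 - 5) + P(11, -7) = -139*((-3 - 1)*6 - 5)*(1 + 2*((-3 - 1)*6 - 5)) + (-7 + 11) = -139*(-4*6 - 5)*(1 + 2*(-4*6 - 5)) + 4 = -139*(-24 - 5)*(1 + 2*(-24 - 5)) + 4 = -(-4031)*(1 + 2*(-29)) + 4 = -(-4031)*(1 - 58) + 4 = -(-4031)*(-57) + 4 = -139*1653 + 4 = -229767 + 4 = -229763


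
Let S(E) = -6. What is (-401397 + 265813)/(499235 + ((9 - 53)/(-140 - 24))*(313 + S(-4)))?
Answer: -1389736/5118003 ≈ -0.27154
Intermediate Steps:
(-401397 + 265813)/(499235 + ((9 - 53)/(-140 - 24))*(313 + S(-4))) = (-401397 + 265813)/(499235 + ((9 - 53)/(-140 - 24))*(313 - 6)) = -135584/(499235 - 44/(-164)*307) = -135584/(499235 - 44*(-1/164)*307) = -135584/(499235 + (11/41)*307) = -135584/(499235 + 3377/41) = -135584/20472012/41 = -135584*41/20472012 = -1389736/5118003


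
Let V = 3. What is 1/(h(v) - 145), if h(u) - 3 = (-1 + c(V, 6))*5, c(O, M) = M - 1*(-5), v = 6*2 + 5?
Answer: -1/92 ≈ -0.010870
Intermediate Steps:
v = 17 (v = 12 + 5 = 17)
c(O, M) = 5 + M (c(O, M) = M + 5 = 5 + M)
h(u) = 53 (h(u) = 3 + (-1 + (5 + 6))*5 = 3 + (-1 + 11)*5 = 3 + 10*5 = 3 + 50 = 53)
1/(h(v) - 145) = 1/(53 - 145) = 1/(-92) = -1/92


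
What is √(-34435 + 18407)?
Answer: 2*I*√4007 ≈ 126.6*I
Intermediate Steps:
√(-34435 + 18407) = √(-16028) = 2*I*√4007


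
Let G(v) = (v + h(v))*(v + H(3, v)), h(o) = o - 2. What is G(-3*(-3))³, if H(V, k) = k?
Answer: 23887872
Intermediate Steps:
h(o) = -2 + o
G(v) = 2*v*(-2 + 2*v) (G(v) = (v + (-2 + v))*(v + v) = (-2 + 2*v)*(2*v) = 2*v*(-2 + 2*v))
G(-3*(-3))³ = (4*(-3*(-3))*(-1 - 3*(-3)))³ = (4*9*(-1 + 9))³ = (4*9*8)³ = 288³ = 23887872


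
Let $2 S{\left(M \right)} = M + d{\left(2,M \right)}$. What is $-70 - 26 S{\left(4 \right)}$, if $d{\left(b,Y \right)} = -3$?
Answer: $-83$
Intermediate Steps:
$S{\left(M \right)} = - \frac{3}{2} + \frac{M}{2}$ ($S{\left(M \right)} = \frac{M - 3}{2} = \frac{-3 + M}{2} = - \frac{3}{2} + \frac{M}{2}$)
$-70 - 26 S{\left(4 \right)} = -70 - 26 \left(- \frac{3}{2} + \frac{1}{2} \cdot 4\right) = -70 - 26 \left(- \frac{3}{2} + 2\right) = -70 - 13 = -83$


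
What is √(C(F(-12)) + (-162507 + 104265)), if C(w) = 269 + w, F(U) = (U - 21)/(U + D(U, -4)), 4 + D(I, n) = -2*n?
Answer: I*√927502/4 ≈ 240.77*I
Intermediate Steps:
D(I, n) = -4 - 2*n
F(U) = (-21 + U)/(4 + U) (F(U) = (U - 21)/(U + (-4 - 2*(-4))) = (-21 + U)/(U + (-4 + 8)) = (-21 + U)/(U + 4) = (-21 + U)/(4 + U))
√(C(F(-12)) + (-162507 + 104265)) = √((269 + (-21 - 12)/(4 - 12)) + (-162507 + 104265)) = √((269 - 33/(-8)) - 58242) = √((269 - ⅛*(-33)) - 58242) = √((269 + 33/8) - 58242) = √(2185/8 - 58242) = √(-463751/8) = I*√927502/4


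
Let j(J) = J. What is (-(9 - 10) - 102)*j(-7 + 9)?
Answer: -202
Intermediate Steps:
(-(9 - 10) - 102)*j(-7 + 9) = (-(9 - 10) - 102)*(-7 + 9) = (-1*(-1) - 102)*2 = (1 - 102)*2 = -101*2 = -202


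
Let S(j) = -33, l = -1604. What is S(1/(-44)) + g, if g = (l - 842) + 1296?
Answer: -1183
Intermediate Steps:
g = -1150 (g = (-1604 - 842) + 1296 = -2446 + 1296 = -1150)
S(1/(-44)) + g = -33 - 1150 = -1183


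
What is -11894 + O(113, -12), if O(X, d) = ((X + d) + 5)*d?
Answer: -13166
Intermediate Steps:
O(X, d) = d*(5 + X + d) (O(X, d) = (5 + X + d)*d = d*(5 + X + d))
-11894 + O(113, -12) = -11894 - 12*(5 + 113 - 12) = -11894 - 12*106 = -11894 - 1272 = -13166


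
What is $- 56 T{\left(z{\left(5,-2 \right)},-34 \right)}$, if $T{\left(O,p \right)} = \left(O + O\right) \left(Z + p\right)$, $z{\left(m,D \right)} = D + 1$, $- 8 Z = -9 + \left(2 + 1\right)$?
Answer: $-3724$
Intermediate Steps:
$Z = \frac{3}{4}$ ($Z = - \frac{-9 + \left(2 + 1\right)}{8} = - \frac{-9 + 3}{8} = \left(- \frac{1}{8}\right) \left(-6\right) = \frac{3}{4} \approx 0.75$)
$z{\left(m,D \right)} = 1 + D$
$T{\left(O,p \right)} = 2 O \left(\frac{3}{4} + p\right)$ ($T{\left(O,p \right)} = \left(O + O\right) \left(\frac{3}{4} + p\right) = 2 O \left(\frac{3}{4} + p\right)$)
$- 56 T{\left(z{\left(5,-2 \right)},-34 \right)} = - 56 \frac{\left(1 - 2\right) \left(3 + 4 \left(-34\right)\right)}{2} = - 56 \cdot \frac{1}{2} \left(-1\right) \left(3 - 136\right) = - 56 \cdot \frac{1}{2} \left(-1\right) \left(-133\right) = \left(-56\right) \frac{133}{2} = -3724$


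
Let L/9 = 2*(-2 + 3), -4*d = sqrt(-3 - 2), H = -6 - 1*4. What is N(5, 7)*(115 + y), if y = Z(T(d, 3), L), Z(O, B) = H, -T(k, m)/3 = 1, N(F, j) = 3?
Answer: 315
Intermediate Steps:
H = -10 (H = -6 - 4 = -10)
d = -I*sqrt(5)/4 (d = -sqrt(-3 - 2)/4 = -I*sqrt(5)/4 ≈ -0.55902*I)
T(k, m) = -3 (T(k, m) = -3*1 = -3)
L = 18 (L = 9*(2*(-2 + 3)) = 9*(2*1) = 9*2 = 18)
Z(O, B) = -10
y = -10
N(5, 7)*(115 + y) = 3*(115 - 10) = 3*105 = 315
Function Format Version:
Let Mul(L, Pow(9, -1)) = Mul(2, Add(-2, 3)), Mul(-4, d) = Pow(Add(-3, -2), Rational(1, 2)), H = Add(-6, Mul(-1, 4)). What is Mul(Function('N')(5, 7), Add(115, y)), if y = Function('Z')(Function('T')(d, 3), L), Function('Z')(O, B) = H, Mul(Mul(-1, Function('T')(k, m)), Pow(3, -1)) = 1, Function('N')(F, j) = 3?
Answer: 315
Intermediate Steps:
H = -10 (H = Add(-6, -4) = -10)
d = Mul(Rational(-1, 4), I, Pow(5, Rational(1, 2))) (d = Mul(Rational(-1, 4), Pow(Add(-3, -2), Rational(1, 2))) = Mul(Rational(-1, 4), Pow(-5, Rational(1, 2))) = Mul(Rational(-1, 4), Mul(I, Pow(5, Rational(1, 2)))) = Mul(Rational(-1, 4), I, Pow(5, Rational(1, 2))) ≈ Mul(-0.55902, I))
Function('T')(k, m) = -3 (Function('T')(k, m) = Mul(-3, 1) = -3)
L = 18 (L = Mul(9, Mul(2, Add(-2, 3))) = Mul(9, Mul(2, 1)) = Mul(9, 2) = 18)
Function('Z')(O, B) = -10
y = -10
Mul(Function('N')(5, 7), Add(115, y)) = Mul(3, Add(115, -10)) = Mul(3, 105) = 315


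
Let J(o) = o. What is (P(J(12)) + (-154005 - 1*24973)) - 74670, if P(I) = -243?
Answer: -253891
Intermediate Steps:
(P(J(12)) + (-154005 - 1*24973)) - 74670 = (-243 + (-154005 - 1*24973)) - 74670 = (-243 + (-154005 - 24973)) - 74670 = (-243 - 178978) - 74670 = -179221 - 74670 = -253891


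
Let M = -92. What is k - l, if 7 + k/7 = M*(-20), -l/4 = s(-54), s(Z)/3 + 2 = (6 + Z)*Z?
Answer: 43911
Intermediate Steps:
s(Z) = -6 + 3*Z*(6 + Z) (s(Z) = -6 + 3*((6 + Z)*Z) = -6 + 3*(Z*(6 + Z)) = -6 + 3*Z*(6 + Z))
l = -31080 (l = -4*(-6 + 3*(-54)**2 + 18*(-54)) = -4*(-6 + 3*2916 - 972) = -4*(-6 + 8748 - 972) = -4*7770 = -31080)
k = 12831 (k = -49 + 7*(-92*(-20)) = -49 + 7*1840 = -49 + 12880 = 12831)
k - l = 12831 - 1*(-31080) = 12831 + 31080 = 43911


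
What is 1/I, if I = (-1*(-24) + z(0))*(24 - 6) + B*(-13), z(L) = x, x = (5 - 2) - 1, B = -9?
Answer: 1/585 ≈ 0.0017094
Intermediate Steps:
x = 2 (x = 3 - 1 = 2)
z(L) = 2
I = 585 (I = (-1*(-24) + 2)*(24 - 6) - 9*(-13) = (24 + 2)*18 + 117 = 26*18 + 117 = 468 + 117 = 585)
1/I = 1/585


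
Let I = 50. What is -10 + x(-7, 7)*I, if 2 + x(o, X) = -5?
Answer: -360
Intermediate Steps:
x(o, X) = -7 (x(o, X) = -2 - 5 = -7)
-10 + x(-7, 7)*I = -10 - 7*50 = -10 - 350 = -360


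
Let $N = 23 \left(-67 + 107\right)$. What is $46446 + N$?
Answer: $47366$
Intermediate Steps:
$N = 920$ ($N = 23 \cdot 40 = 920$)
$46446 + N = 46446 + 920 = 47366$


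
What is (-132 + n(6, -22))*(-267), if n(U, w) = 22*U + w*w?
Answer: -129228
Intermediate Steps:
n(U, w) = w**2 + 22*U (n(U, w) = 22*U + w**2 = w**2 + 22*U)
(-132 + n(6, -22))*(-267) = (-132 + ((-22)**2 + 22*6))*(-267) = (-132 + (484 + 132))*(-267) = (-132 + 616)*(-267) = 484*(-267) = -129228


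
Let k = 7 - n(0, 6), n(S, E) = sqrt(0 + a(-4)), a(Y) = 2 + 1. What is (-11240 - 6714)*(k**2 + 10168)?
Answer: -183489880 + 251356*sqrt(3) ≈ -1.8305e+8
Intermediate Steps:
a(Y) = 3
n(S, E) = sqrt(3) (n(S, E) = sqrt(0 + 3) = sqrt(3))
k = 7 - sqrt(3) ≈ 5.2680
(-11240 - 6714)*(k**2 + 10168) = (-11240 - 6714)*((7 - sqrt(3))**2 + 10168) = -17954*(10168 + (7 - sqrt(3))**2) = -182556272 - 17954*(7 - sqrt(3))**2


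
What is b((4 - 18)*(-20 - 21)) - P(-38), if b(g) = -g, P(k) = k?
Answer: -536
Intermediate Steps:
b((4 - 18)*(-20 - 21)) - P(-38) = -(4 - 18)*(-20 - 21) - 1*(-38) = -(-14)*(-41) + 38 = -1*574 + 38 = -574 + 38 = -536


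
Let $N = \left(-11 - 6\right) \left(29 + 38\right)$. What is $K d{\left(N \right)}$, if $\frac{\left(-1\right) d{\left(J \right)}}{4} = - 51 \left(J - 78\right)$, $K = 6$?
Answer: $-1489608$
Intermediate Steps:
$N = -1139$ ($N = \left(-17\right) 67 = -1139$)
$d{\left(J \right)} = -15912 + 204 J$ ($d{\left(J \right)} = - 4 \left(- 51 \left(J - 78\right)\right) = - 4 \left(- 51 \left(-78 + J\right)\right) = - 4 \left(3978 - 51 J\right) = -15912 + 204 J$)
$K d{\left(N \right)} = 6 \left(-15912 + 204 \left(-1139\right)\right) = 6 \left(-15912 - 232356\right) = 6 \left(-248268\right) = -1489608$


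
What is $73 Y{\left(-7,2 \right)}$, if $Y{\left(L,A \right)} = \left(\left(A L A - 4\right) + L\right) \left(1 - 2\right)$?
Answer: $2847$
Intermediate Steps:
$Y{\left(L,A \right)} = 4 - L - L A^{2}$ ($Y{\left(L,A \right)} = \left(\left(L A^{2} - 4\right) + L\right) \left(-1\right) = \left(\left(-4 + L A^{2}\right) + L\right) \left(-1\right) = \left(-4 + L + L A^{2}\right) \left(-1\right) = 4 - L - L A^{2}$)
$73 Y{\left(-7,2 \right)} = 73 \left(4 - -7 - - 7 \cdot 2^{2}\right) = 73 \left(4 + 7 - \left(-7\right) 4\right) = 73 \left(4 + 7 + 28\right) = 73 \cdot 39 = 2847$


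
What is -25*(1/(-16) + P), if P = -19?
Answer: 7625/16 ≈ 476.56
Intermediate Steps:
-25*(1/(-16) + P) = -25*(1/(-16) - 19) = -25*(-1/16 - 19) = -25*(-305/16) = 7625/16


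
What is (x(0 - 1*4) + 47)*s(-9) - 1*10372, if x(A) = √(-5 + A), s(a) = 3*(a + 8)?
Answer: -10513 - 9*I ≈ -10513.0 - 9.0*I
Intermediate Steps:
s(a) = 24 + 3*a (s(a) = 3*(8 + a) = 24 + 3*a)
(x(0 - 1*4) + 47)*s(-9) - 1*10372 = (√(-5 + (0 - 1*4)) + 47)*(24 + 3*(-9)) - 1*10372 = (√(-5 + (0 - 4)) + 47)*(24 - 27) - 10372 = (√(-5 - 4) + 47)*(-3) - 10372 = (√(-9) + 47)*(-3) - 10372 = (3*I + 47)*(-3) - 10372 = (47 + 3*I)*(-3) - 10372 = (-141 - 9*I) - 10372 = -10513 - 9*I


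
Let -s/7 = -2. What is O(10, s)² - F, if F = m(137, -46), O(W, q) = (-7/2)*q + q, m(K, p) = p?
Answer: 1271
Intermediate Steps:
s = 14 (s = -7*(-2) = 14)
O(W, q) = -5*q/2 (O(W, q) = (-7*½)*q + q = -7*q/2 + q = -5*q/2)
F = -46
O(10, s)² - F = (-5/2*14)² - 1*(-46) = (-35)² + 46 = 1225 + 46 = 1271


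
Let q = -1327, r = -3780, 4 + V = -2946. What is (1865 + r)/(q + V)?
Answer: 1915/4277 ≈ 0.44774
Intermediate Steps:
V = -2950 (V = -4 - 2946 = -2950)
(1865 + r)/(q + V) = (1865 - 3780)/(-1327 - 2950) = -1915/(-4277) = -1915*(-1/4277) = 1915/4277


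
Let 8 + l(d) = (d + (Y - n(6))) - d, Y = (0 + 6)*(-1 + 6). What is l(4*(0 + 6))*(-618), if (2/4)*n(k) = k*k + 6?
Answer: 38316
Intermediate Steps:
Y = 30 (Y = 6*5 = 30)
n(k) = 12 + 2*k² (n(k) = 2*(k*k + 6) = 2*(k² + 6) = 2*(6 + k²) = 12 + 2*k²)
l(d) = -62 (l(d) = -8 + ((d + (30 - (12 + 2*6²))) - d) = -8 + ((d + (30 - (12 + 2*36))) - d) = -8 + ((d + (30 - (12 + 72))) - d) = -8 + ((d + (30 - 1*84)) - d) = -8 + ((d + (30 - 84)) - d) = -8 + ((d - 54) - d) = -8 + ((-54 + d) - d) = -8 - 54 = -62)
l(4*(0 + 6))*(-618) = -62*(-618) = 38316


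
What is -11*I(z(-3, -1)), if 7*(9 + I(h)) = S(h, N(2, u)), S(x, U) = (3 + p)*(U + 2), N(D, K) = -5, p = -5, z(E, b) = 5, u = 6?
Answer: 627/7 ≈ 89.571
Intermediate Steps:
S(x, U) = -4 - 2*U (S(x, U) = (3 - 5)*(U + 2) = -2*(2 + U) = -4 - 2*U)
I(h) = -57/7 (I(h) = -9 + (-4 - 2*(-5))/7 = -9 + (-4 + 10)/7 = -9 + (⅐)*6 = -9 + 6/7 = -57/7)
-11*I(z(-3, -1)) = -11*(-57/7) = 627/7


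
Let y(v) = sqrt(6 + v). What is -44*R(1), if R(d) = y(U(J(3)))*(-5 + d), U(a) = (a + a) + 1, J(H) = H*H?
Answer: 880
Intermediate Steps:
J(H) = H**2
U(a) = 1 + 2*a (U(a) = 2*a + 1 = 1 + 2*a)
R(d) = -25 + 5*d (R(d) = sqrt(6 + (1 + 2*3**2))*(-5 + d) = sqrt(6 + (1 + 2*9))*(-5 + d) = sqrt(6 + (1 + 18))*(-5 + d) = sqrt(6 + 19)*(-5 + d) = sqrt(25)*(-5 + d) = 5*(-5 + d) = -25 + 5*d)
-44*R(1) = -44*(-25 + 5*1) = -44*(-25 + 5) = -44*(-20) = 880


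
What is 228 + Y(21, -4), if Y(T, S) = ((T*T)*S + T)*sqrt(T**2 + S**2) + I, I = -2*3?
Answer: 222 - 1743*sqrt(457) ≈ -37039.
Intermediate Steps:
I = -6
Y(T, S) = -6 + sqrt(S**2 + T**2)*(T + S*T**2) (Y(T, S) = ((T*T)*S + T)*sqrt(T**2 + S**2) - 6 = (T**2*S + T)*sqrt(S**2 + T**2) - 6 = (S*T**2 + T)*sqrt(S**2 + T**2) - 6 = (T + S*T**2)*sqrt(S**2 + T**2) - 6 = sqrt(S**2 + T**2)*(T + S*T**2) - 6 = -6 + sqrt(S**2 + T**2)*(T + S*T**2))
228 + Y(21, -4) = 228 + (-6 + 21*sqrt((-4)**2 + 21**2) - 4*21**2*sqrt((-4)**2 + 21**2)) = 228 + (-6 + 21*sqrt(16 + 441) - 4*441*sqrt(16 + 441)) = 228 + (-6 + 21*sqrt(457) - 4*441*sqrt(457)) = 228 + (-6 + 21*sqrt(457) - 1764*sqrt(457)) = 228 + (-6 - 1743*sqrt(457)) = 222 - 1743*sqrt(457)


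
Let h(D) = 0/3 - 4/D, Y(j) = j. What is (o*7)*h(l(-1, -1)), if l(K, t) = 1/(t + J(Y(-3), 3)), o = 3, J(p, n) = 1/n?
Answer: 56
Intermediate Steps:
l(K, t) = 1/(⅓ + t) (l(K, t) = 1/(t + 1/3) = 1/(t + ⅓) = 1/(⅓ + t))
h(D) = -4/D (h(D) = 0*(⅓) - 4/D = 0 - 4/D = -4/D)
(o*7)*h(l(-1, -1)) = (3*7)*(-4/(3/(1 + 3*(-1)))) = 21*(-4/(3/(1 - 3))) = 21*(-4/(3/(-2))) = 21*(-4/(3*(-½))) = 21*(-4/(-3/2)) = 21*(-4*(-⅔)) = 21*(8/3) = 56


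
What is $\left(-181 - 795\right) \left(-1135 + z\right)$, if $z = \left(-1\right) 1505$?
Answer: $2576640$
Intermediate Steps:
$z = -1505$
$\left(-181 - 795\right) \left(-1135 + z\right) = \left(-181 - 795\right) \left(-1135 - 1505\right) = \left(-181 - 795\right) \left(-2640\right) = \left(-976\right) \left(-2640\right) = 2576640$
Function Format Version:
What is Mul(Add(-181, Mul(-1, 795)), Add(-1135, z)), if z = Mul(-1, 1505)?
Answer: 2576640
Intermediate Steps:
z = -1505
Mul(Add(-181, Mul(-1, 795)), Add(-1135, z)) = Mul(Add(-181, Mul(-1, 795)), Add(-1135, -1505)) = Mul(Add(-181, -795), -2640) = Mul(-976, -2640) = 2576640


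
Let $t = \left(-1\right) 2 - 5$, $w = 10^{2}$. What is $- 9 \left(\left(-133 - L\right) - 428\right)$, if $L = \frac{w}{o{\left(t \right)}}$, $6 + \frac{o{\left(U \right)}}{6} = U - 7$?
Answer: $\frac{10083}{2} \approx 5041.5$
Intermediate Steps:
$w = 100$
$t = -7$ ($t = -2 - 5 = -7$)
$o{\left(U \right)} = -78 + 6 U$ ($o{\left(U \right)} = -36 + 6 \left(U - 7\right) = -36 + 6 \left(-7 + U\right) = -36 + \left(-42 + 6 U\right) = -78 + 6 U$)
$L = - \frac{5}{6}$ ($L = \frac{100}{-78 + 6 \left(-7\right)} = \frac{100}{-78 - 42} = \frac{100}{-120} = 100 \left(- \frac{1}{120}\right) = - \frac{5}{6} \approx -0.83333$)
$- 9 \left(\left(-133 - L\right) - 428\right) = - 9 \left(\left(-133 - - \frac{5}{6}\right) - 428\right) = - 9 \left(\left(-133 + \frac{5}{6}\right) - 428\right) = - 9 \left(- \frac{793}{6} - 428\right) = \left(-9\right) \left(- \frac{3361}{6}\right) = \frac{10083}{2}$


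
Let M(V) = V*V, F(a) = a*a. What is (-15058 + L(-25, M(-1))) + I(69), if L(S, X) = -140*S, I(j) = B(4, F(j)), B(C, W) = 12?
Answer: -11546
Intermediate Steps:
F(a) = a**2
M(V) = V**2
I(j) = 12
(-15058 + L(-25, M(-1))) + I(69) = (-15058 - 140*(-25)) + 12 = (-15058 + 3500) + 12 = -11558 + 12 = -11546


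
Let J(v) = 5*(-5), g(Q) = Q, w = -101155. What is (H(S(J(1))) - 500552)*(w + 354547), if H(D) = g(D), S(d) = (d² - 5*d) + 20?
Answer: -126640760544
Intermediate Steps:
J(v) = -25
S(d) = 20 + d² - 5*d
H(D) = D
(H(S(J(1))) - 500552)*(w + 354547) = ((20 + (-25)² - 5*(-25)) - 500552)*(-101155 + 354547) = ((20 + 625 + 125) - 500552)*253392 = (770 - 500552)*253392 = -499782*253392 = -126640760544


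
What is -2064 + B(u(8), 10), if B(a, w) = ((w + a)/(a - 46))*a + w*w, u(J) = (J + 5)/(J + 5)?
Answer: -88391/45 ≈ -1964.2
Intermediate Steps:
u(J) = 1 (u(J) = (5 + J)/(5 + J) = 1)
B(a, w) = w² + a*(a + w)/(-46 + a) (B(a, w) = ((a + w)/(-46 + a))*a + w² = a*(a + w)/(-46 + a) + w² = w² + a*(a + w)/(-46 + a))
-2064 + B(u(8), 10) = -2064 + (1² - 46*10² + 1*10 + 1*10²)/(-46 + 1) = -2064 + (1 - 46*100 + 10 + 1*100)/(-45) = -2064 - (1 - 4600 + 10 + 100)/45 = -2064 - 1/45*(-4489) = -2064 + 4489/45 = -88391/45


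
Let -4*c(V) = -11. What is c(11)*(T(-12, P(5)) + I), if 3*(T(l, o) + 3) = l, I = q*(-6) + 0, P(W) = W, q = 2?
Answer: -209/4 ≈ -52.250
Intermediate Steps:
c(V) = 11/4 (c(V) = -¼*(-11) = 11/4)
I = -12 (I = 2*(-6) + 0 = -12 + 0 = -12)
T(l, o) = -3 + l/3
c(11)*(T(-12, P(5)) + I) = 11*((-3 + (⅓)*(-12)) - 12)/4 = 11*((-3 - 4) - 12)/4 = 11*(-7 - 12)/4 = (11/4)*(-19) = -209/4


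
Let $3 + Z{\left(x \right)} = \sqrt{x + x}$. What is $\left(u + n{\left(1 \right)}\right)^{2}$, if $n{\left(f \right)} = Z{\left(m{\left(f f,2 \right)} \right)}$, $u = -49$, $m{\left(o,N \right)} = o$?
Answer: $\left(52 - \sqrt{2}\right)^{2} \approx 2558.9$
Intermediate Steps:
$Z{\left(x \right)} = -3 + \sqrt{2} \sqrt{x}$ ($Z{\left(x \right)} = -3 + \sqrt{x + x} = -3 + \sqrt{2 x} = -3 + \sqrt{2} \sqrt{x}$)
$n{\left(f \right)} = -3 + \sqrt{2} \sqrt{f^{2}}$ ($n{\left(f \right)} = -3 + \sqrt{2} \sqrt{f f} = -3 + \sqrt{2} \sqrt{f^{2}}$)
$\left(u + n{\left(1 \right)}\right)^{2} = \left(-49 - \left(3 - \sqrt{2} \sqrt{1^{2}}\right)\right)^{2} = \left(-49 - \left(3 - \sqrt{2} \sqrt{1}\right)\right)^{2} = \left(-49 - \left(3 - \sqrt{2} \cdot 1\right)\right)^{2} = \left(-49 - \left(3 - \sqrt{2}\right)\right)^{2} = \left(-52 + \sqrt{2}\right)^{2}$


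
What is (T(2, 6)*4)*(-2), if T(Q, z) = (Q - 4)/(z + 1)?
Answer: 16/7 ≈ 2.2857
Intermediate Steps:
T(Q, z) = (-4 + Q)/(1 + z)
(T(2, 6)*4)*(-2) = (((-4 + 2)/(1 + 6))*4)*(-2) = ((-2/7)*4)*(-2) = (((⅐)*(-2))*4)*(-2) = -2/7*4*(-2) = -8/7*(-2) = 16/7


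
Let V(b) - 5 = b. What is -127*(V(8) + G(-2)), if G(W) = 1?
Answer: -1778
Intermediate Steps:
V(b) = 5 + b
-127*(V(8) + G(-2)) = -127*((5 + 8) + 1) = -127*(13 + 1) = -127*14 = -1778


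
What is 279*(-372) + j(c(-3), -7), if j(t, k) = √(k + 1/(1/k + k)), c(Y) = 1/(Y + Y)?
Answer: -103788 + I*√714/10 ≈ -1.0379e+5 + 2.6721*I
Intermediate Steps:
c(Y) = 1/(2*Y)
j(t, k) = √(k + 1/(k + 1/k))
279*(-372) + j(c(-3), -7) = 279*(-372) + √(-7*(2 + (-7)²)/(1 + (-7)²)) = -103788 + √(-7*(2 + 49)/(1 + 49)) = -103788 + √(-7*51/50) = -103788 + √(-7*1/50*51) = -103788 + √(-357/50) = -103788 + I*√714/10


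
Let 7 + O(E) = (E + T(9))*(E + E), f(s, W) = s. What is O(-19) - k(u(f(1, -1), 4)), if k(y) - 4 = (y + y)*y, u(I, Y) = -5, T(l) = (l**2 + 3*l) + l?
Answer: -3785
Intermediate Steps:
T(l) = l**2 + 4*l
O(E) = -7 + 2*E*(117 + E) (O(E) = -7 + (E + 9*(4 + 9))*(E + E) = -7 + (E + 9*13)*(2*E) = -7 + (E + 117)*(2*E) = -7 + (117 + E)*(2*E) = -7 + 2*E*(117 + E))
k(y) = 4 + 2*y**2 (k(y) = 4 + (y + y)*y = 4 + (2*y)*y = 4 + 2*y**2)
O(-19) - k(u(f(1, -1), 4)) = (-7 + 2*(-19)**2 + 234*(-19)) - (4 + 2*(-5)**2) = (-7 + 2*361 - 4446) - (4 + 2*25) = (-7 + 722 - 4446) - (4 + 50) = -3731 - 1*54 = -3731 - 54 = -3785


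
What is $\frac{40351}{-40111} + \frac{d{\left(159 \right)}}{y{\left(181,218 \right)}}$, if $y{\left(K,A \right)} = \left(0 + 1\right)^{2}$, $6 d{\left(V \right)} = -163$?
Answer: $- \frac{6780199}{240666} \approx -28.173$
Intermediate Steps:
$d{\left(V \right)} = - \frac{163}{6}$ ($d{\left(V \right)} = \frac{1}{6} \left(-163\right) = - \frac{163}{6}$)
$y{\left(K,A \right)} = 1$ ($y{\left(K,A \right)} = 1^{2} = 1$)
$\frac{40351}{-40111} + \frac{d{\left(159 \right)}}{y{\left(181,218 \right)}} = \frac{40351}{-40111} - \frac{163}{6 \cdot 1} = 40351 \left(- \frac{1}{40111}\right) - \frac{163}{6} = - \frac{40351}{40111} - \frac{163}{6} = - \frac{6780199}{240666}$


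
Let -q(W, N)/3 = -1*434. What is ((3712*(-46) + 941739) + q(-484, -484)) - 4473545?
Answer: -3701256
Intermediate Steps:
q(W, N) = 1302 (q(W, N) = -(-3)*434 = -3*(-434) = 1302)
((3712*(-46) + 941739) + q(-484, -484)) - 4473545 = ((3712*(-46) + 941739) + 1302) - 4473545 = ((-170752 + 941739) + 1302) - 4473545 = (770987 + 1302) - 4473545 = 772289 - 4473545 = -3701256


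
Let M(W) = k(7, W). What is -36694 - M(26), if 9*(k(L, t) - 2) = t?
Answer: -330290/9 ≈ -36699.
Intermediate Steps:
k(L, t) = 2 + t/9
M(W) = 2 + W/9
-36694 - M(26) = -36694 - (2 + (1/9)*26) = -36694 - (2 + 26/9) = -36694 - 1*44/9 = -36694 - 44/9 = -330290/9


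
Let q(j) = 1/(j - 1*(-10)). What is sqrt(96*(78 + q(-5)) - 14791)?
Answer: I*sqrt(182095)/5 ≈ 85.345*I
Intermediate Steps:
q(j) = 1/(10 + j) (q(j) = 1/(j + 10) = 1/(10 + j))
sqrt(96*(78 + q(-5)) - 14791) = sqrt(96*(78 + 1/(10 - 5)) - 14791) = sqrt(96*(78 + 1/5) - 14791) = sqrt(96*(391/5) - 14791) = sqrt(37536/5 - 14791) = sqrt(-36419/5) = I*sqrt(182095)/5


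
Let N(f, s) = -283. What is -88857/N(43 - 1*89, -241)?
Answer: 88857/283 ≈ 313.98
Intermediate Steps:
-88857/N(43 - 1*89, -241) = -88857/(-283) = -88857*(-1/283) = 88857/283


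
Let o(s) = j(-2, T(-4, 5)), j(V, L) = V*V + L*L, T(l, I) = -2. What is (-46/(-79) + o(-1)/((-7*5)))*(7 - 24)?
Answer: -16626/2765 ≈ -6.0130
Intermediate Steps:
j(V, L) = L**2 + V**2 (j(V, L) = V**2 + L**2 = L**2 + V**2)
o(s) = 8 (o(s) = (-2)**2 + (-2)**2 = 4 + 4 = 8)
(-46/(-79) + o(-1)/((-7*5)))*(7 - 24) = (-46/(-79) + 8/((-7*5)))*(7 - 24) = (-46*(-1/79) + 8/(-35))*(-17) = (46/79 + 8*(-1/35))*(-17) = (46/79 - 8/35)*(-17) = (978/2765)*(-17) = -16626/2765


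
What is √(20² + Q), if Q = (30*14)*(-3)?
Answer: 2*I*√215 ≈ 29.326*I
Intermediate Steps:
Q = -1260 (Q = 420*(-3) = -1260)
√(20² + Q) = √(20² - 1260) = √(400 - 1260) = √(-860) = 2*I*√215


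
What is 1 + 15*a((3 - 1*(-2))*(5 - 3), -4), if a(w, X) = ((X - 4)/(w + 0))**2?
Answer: 53/5 ≈ 10.600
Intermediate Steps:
a(w, X) = (-4 + X)**2/w**2 (a(w, X) = ((-4 + X)/w)**2 = (-4 + X)**2/w**2)
1 + 15*a((3 - 1*(-2))*(5 - 3), -4) = 1 + 15*((-4 - 4)**2/((3 - 1*(-2))*(5 - 3))**2) = 1 + 15*((-8)**2/((3 + 2)*2)**2) = 1 + 15*(64/(5*2)**2) = 1 + 15*(64/10**2) = 1 + 15*((1/100)*64) = 1 + 15*(16/25) = 1 + 48/5 = 53/5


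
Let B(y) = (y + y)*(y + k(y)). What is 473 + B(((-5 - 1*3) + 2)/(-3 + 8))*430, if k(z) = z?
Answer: 14749/5 ≈ 2949.8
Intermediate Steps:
B(y) = 4*y² (B(y) = (y + y)*(y + y) = (2*y)*(2*y) = 4*y²)
473 + B(((-5 - 1*3) + 2)/(-3 + 8))*430 = 473 + (4*(((-5 - 1*3) + 2)/(-3 + 8))²)*430 = 473 + (4*(((-5 - 3) + 2)/5)²)*430 = 473 + (4*((-8 + 2)*(⅕))²)*430 = 473 + (4*(-6*⅕)²)*430 = 473 + (4*(-6/5)²)*430 = 473 + (4*(36/25))*430 = 473 + (144/25)*430 = 473 + 12384/5 = 14749/5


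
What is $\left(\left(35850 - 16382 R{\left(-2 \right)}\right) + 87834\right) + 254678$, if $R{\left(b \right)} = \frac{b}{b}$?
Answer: $361980$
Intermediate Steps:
$R{\left(b \right)} = 1$
$\left(\left(35850 - 16382 R{\left(-2 \right)}\right) + 87834\right) + 254678 = \left(\left(35850 - 16382\right) + 87834\right) + 254678 = \left(19468 + 87834\right) + 254678 = 107302 + 254678 = 361980$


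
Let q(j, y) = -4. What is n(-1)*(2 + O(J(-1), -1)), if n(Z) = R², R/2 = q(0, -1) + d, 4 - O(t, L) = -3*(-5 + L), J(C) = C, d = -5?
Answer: -3888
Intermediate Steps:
O(t, L) = -11 + 3*L (O(t, L) = 4 - (-3)*(-5 + L) = 4 - (15 - 3*L) = 4 + (-15 + 3*L) = -11 + 3*L)
R = -18 (R = 2*(-4 - 5) = 2*(-9) = -18)
n(Z) = 324 (n(Z) = (-18)² = 324)
n(-1)*(2 + O(J(-1), -1)) = 324*(2 + (-11 + 3*(-1))) = 324*(2 + (-11 - 3)) = 324*(2 - 14) = 324*(-12) = -3888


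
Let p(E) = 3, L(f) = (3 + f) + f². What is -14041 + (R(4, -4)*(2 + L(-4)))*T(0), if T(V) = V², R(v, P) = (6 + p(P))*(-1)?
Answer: -14041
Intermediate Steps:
L(f) = 3 + f + f²
R(v, P) = -9 (R(v, P) = (6 + 3)*(-1) = 9*(-1) = -9)
-14041 + (R(4, -4)*(2 + L(-4)))*T(0) = -14041 - 9*(2 + (3 - 4 + (-4)²))*0² = -14041 - 9*(2 + (3 - 4 + 16))*0 = -14041 - 9*(2 + 15)*0 = -14041 - 9*17*0 = -14041 - 153*0 = -14041 + 0 = -14041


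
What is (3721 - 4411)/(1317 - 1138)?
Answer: -690/179 ≈ -3.8547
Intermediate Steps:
(3721 - 4411)/(1317 - 1138) = -690/179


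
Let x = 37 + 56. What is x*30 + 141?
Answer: 2931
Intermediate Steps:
x = 93
x*30 + 141 = 93*30 + 141 = 2790 + 141 = 2931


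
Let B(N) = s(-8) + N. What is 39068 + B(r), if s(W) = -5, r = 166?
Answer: 39229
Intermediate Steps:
B(N) = -5 + N
39068 + B(r) = 39068 + (-5 + 166) = 39068 + 161 = 39229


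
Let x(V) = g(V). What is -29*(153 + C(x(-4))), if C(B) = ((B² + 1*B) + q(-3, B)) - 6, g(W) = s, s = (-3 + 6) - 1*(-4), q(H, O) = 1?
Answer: -5916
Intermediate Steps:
s = 7 (s = 3 + 4 = 7)
g(W) = 7
x(V) = 7
C(B) = -5 + B + B² (C(B) = ((B² + 1*B) + 1) - 6 = ((B² + B) + 1) - 6 = ((B + B²) + 1) - 6 = (1 + B + B²) - 6 = -5 + B + B²)
-29*(153 + C(x(-4))) = -29*(153 + (-5 + 7 + 7²)) = -29*(153 + (-5 + 7 + 49)) = -29*(153 + 51) = -29*204 = -5916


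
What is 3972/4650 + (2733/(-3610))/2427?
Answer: 386531671/452675950 ≈ 0.85388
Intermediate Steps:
3972/4650 + (2733/(-3610))/2427 = 3972*(1/4650) + (2733*(-1/3610))*(1/2427) = 662/775 - 2733/3610*1/2427 = 662/775 - 911/2920490 = 386531671/452675950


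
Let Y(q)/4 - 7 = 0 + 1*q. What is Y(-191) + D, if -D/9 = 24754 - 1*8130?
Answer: -150352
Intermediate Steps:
Y(q) = 28 + 4*q (Y(q) = 28 + 4*(0 + 1*q) = 28 + 4*(0 + q) = 28 + 4*q)
D = -149616 (D = -9*(24754 - 1*8130) = -9*(24754 - 8130) = -9*16624 = -149616)
Y(-191) + D = (28 + 4*(-191)) - 149616 = (28 - 764) - 149616 = -736 - 149616 = -150352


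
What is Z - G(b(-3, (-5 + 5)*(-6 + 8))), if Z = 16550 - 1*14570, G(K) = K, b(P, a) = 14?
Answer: 1966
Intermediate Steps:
Z = 1980 (Z = 16550 - 14570 = 1980)
Z - G(b(-3, (-5 + 5)*(-6 + 8))) = 1980 - 1*14 = 1980 - 14 = 1966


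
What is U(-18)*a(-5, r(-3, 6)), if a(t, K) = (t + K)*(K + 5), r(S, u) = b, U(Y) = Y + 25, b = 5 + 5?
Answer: 525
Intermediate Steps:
b = 10
U(Y) = 25 + Y
r(S, u) = 10
a(t, K) = (5 + K)*(K + t) (a(t, K) = (K + t)*(5 + K) = (5 + K)*(K + t))
U(-18)*a(-5, r(-3, 6)) = (25 - 18)*(10² + 5*10 + 5*(-5) + 10*(-5)) = 7*(100 + 50 - 25 - 50) = 7*75 = 525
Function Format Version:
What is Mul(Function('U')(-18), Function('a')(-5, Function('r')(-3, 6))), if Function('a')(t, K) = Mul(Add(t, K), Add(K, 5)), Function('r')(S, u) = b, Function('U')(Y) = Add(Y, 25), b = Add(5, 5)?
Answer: 525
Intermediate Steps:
b = 10
Function('U')(Y) = Add(25, Y)
Function('r')(S, u) = 10
Function('a')(t, K) = Mul(Add(5, K), Add(K, t)) (Function('a')(t, K) = Mul(Add(K, t), Add(5, K)) = Mul(Add(5, K), Add(K, t)))
Mul(Function('U')(-18), Function('a')(-5, Function('r')(-3, 6))) = Mul(Add(25, -18), Add(Pow(10, 2), Mul(5, 10), Mul(5, -5), Mul(10, -5))) = Mul(7, Add(100, 50, -25, -50)) = Mul(7, 75) = 525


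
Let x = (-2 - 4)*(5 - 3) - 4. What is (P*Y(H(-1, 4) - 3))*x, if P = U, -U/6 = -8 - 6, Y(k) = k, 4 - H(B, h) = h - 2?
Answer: 1344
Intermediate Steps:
H(B, h) = 6 - h (H(B, h) = 4 - (h - 2) = 4 - (-2 + h) = 4 + (2 - h) = 6 - h)
U = 84 (U = -6*(-8 - 6) = -6*(-14) = 84)
P = 84
x = -16 (x = -6*2 - 4 = -12 - 4 = -16)
(P*Y(H(-1, 4) - 3))*x = (84*((6 - 1*4) - 3))*(-16) = (84*((6 - 4) - 3))*(-16) = (84*(2 - 3))*(-16) = (84*(-1))*(-16) = -84*(-16) = 1344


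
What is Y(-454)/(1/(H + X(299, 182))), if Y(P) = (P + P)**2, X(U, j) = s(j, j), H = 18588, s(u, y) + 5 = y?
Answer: 15471066960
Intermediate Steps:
s(u, y) = -5 + y
X(U, j) = -5 + j
Y(P) = 4*P**2 (Y(P) = (2*P)**2 = 4*P**2)
Y(-454)/(1/(H + X(299, 182))) = (4*(-454)**2)/(1/(18588 + (-5 + 182))) = (4*206116)/(1/(18588 + 177)) = 824464/(1/18765) = 824464*18765 = 15471066960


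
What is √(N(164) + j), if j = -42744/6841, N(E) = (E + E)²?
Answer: 10*√50345614354/6841 ≈ 327.99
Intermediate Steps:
N(E) = 4*E² (N(E) = (2*E)² = 4*E²)
j = -42744/6841 (j = -42744*1/6841 = -42744/6841 ≈ -6.2482)
√(N(164) + j) = √(4*164² - 42744/6841) = √(4*26896 - 42744/6841) = √(107584 - 42744/6841) = √(735939400/6841) = 10*√50345614354/6841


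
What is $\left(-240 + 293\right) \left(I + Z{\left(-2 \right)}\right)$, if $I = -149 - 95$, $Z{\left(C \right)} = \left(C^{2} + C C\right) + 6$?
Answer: $-12190$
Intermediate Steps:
$Z{\left(C \right)} = 6 + 2 C^{2}$ ($Z{\left(C \right)} = \left(C^{2} + C^{2}\right) + 6 = 2 C^{2} + 6 = 6 + 2 C^{2}$)
$I = -244$
$\left(-240 + 293\right) \left(I + Z{\left(-2 \right)}\right) = \left(-240 + 293\right) \left(-244 + \left(6 + 2 \left(-2\right)^{2}\right)\right) = 53 \left(-244 + \left(6 + 2 \cdot 4\right)\right) = 53 \left(-244 + \left(6 + 8\right)\right) = 53 \left(-244 + 14\right) = 53 \left(-230\right) = -12190$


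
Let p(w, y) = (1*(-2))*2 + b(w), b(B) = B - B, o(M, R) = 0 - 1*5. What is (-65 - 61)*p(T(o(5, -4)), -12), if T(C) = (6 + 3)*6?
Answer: 504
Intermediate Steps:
o(M, R) = -5 (o(M, R) = 0 - 5 = -5)
b(B) = 0
T(C) = 54 (T(C) = 9*6 = 54)
p(w, y) = -4 (p(w, y) = (1*(-2))*2 + 0 = -2*2 + 0 = -4 + 0 = -4)
(-65 - 61)*p(T(o(5, -4)), -12) = (-65 - 61)*(-4) = -126*(-4) = 504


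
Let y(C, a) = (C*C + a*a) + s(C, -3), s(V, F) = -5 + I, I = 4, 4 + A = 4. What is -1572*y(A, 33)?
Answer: -1710336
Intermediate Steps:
A = 0 (A = -4 + 4 = 0)
s(V, F) = -1 (s(V, F) = -5 + 4 = -1)
y(C, a) = -1 + C**2 + a**2 (y(C, a) = (C*C + a*a) - 1 = (C**2 + a**2) - 1 = -1 + C**2 + a**2)
-1572*y(A, 33) = -1572*(-1 + 0**2 + 33**2) = -1572*(-1 + 0 + 1089) = -1572*1088 = -1710336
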